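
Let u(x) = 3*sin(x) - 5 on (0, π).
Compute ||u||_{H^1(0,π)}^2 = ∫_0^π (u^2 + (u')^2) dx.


||u||_{H^1(0,π)}^2 = -60 + 34*π

u'(x) = 3*cos(x).
Expand u² and (u')² and integrate term by term on (0, π), using: for integers n ≥ 1, ∫_0^π sin²(nx) dx = ∫_0^π cos²(nx) dx = π/2; for n ≠ n', ∫_0^π sin(nx)sin(n'x) dx = ∫_0^π cos(nx)cos(n'x) dx = 0; and by product-to-sum, ∫_0^π sin(nx)cos(n'x) dx = ½∫_0^π [sin((n+n')x) + sin((n−n')x)] dx, which is 0 when n+n' is even and 2n/(n²−n'²) when n+n' is odd (it need not vanish on (0, π)). For the constant mode: ∫_0^π 1 dx = π, ∫_0^π cos(nx) dx = 0, ∫_0^π sin(nx) dx = (1−(−1)^n)/n.
  u² squared terms: (-5)²·∫1 dx = 25·π = 25*π;  (3)²·∫sin(x)² dx = 9·π/2 = 9*π/2.
  u² cross terms: 2·(-5)·(3)·∫1·sin(x) dx = -30·(2) = -60.
  So ∫_0^π u² dx = 25*π + 9*π/2 − 60 = -60 + 59*π/2.
  (u')² squared terms: (3)²·∫cos(x)² dx = 9·π/2 = 9*π/2.
  So ∫_0^π (u')² dx = 9*π/2.
||u||_{H^1}^2 = (-60 + 59*π/2) + (9*π/2) = -60 + 34*π.


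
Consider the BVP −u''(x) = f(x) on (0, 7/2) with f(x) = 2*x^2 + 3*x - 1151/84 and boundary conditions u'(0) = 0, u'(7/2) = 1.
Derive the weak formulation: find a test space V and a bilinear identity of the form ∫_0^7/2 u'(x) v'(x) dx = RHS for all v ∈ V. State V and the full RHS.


V = H^1(0, 7/2) (v unrestricted at boundary; u is determined up to an additive constant); weak form: ∫_0^7/2 u'v' dx = ∫_0^7/2 (2*x^2 + 3*x - 1151/84) v dx + v(7/2) for all v ∈ V.

Multiply both sides by a test function v and integrate from 0 to 7/2:
  ∫_0^7/2 −u''(x) v(x) dx = ∫_0^7/2 f(x) v(x) dx.
Integrate the LHS by parts once:
  ∫_0^7/2 −u'' v dx = −[u'(x) v(x)]_0^7/2 + ∫_0^7/2 u'(x) v'(x) dx.
Thus ∫_0^7/2 u'(x) v'(x) dx = ∫_0^7/2 f(x) v(x) dx + [u'(x) v(x)]_0^7/2.
Choose V so that boundary terms are either known or forced to vanish.
u has inhomogeneous Neumann u'(0) = 0, u'(7/2) = 1. [u' v]_0^7/2 = (1)·v(7/2) − (0)·v(0) = v(7/2). Take V = H^1(0, 7/2); boundary term becomes part of RHS.
Weak formulation: find u (satisfying any essential BC) such that ∫_0^7/2 u'(x) v'(x) dx = ∫_0^7/2 f v dx + v(7/2) for all v ∈ V (Neumann data are natural BCs: they enter the RHS as boundary terms).
Substituting f(x) = 2*x^2 + 3*x - 1151/84, the right-hand side is ∫_0^7/2 (2*x^2 + 3*x - 1151/84) v dx + v(7/2).
Compatibility check (pure Neumann): taking v ≡ 1 ∈ V gives 0 = ∫_0^7/2 f dx + (1) − (0), i.e. ∫_0^7/2 f dx must equal u'(0) − u'(7/2) = -1. Indeed ∫_0^7/2 (2*x^2 + 3*x - 1151/84) dx = -1, so the data are compatible. The solution is then unique only up to an additive constant (fix it e.g. by requiring ∫_0^7/2 u dx = 0).


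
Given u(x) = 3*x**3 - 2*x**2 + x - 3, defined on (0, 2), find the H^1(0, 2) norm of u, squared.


||u||_{H^1}^2 = 37832/105

The H^1 norm (squared) on an interval (0, L) is
  ||u||_{H^1}^2 = ∫_0^L u(x)^2 dx + ∫_0^L u'(x)^2 dx.
Compute u'(x) = 9*x**2 - 4*x + 1.
Then u(x)^2 = 9*x**6 - 12*x**5 + 10*x**4 - 22*x**3 + 13*x**2 - 6*x + 9 and u'(x)^2 = 81*x**4 - 72*x**3 + 34*x**2 - 8*x + 1.
Integrate each monomial from 0 to 2 using ∫_0^2 c·x^n dx = c·2^(n+1)/(n+1):
  ∫_0^2 u(x)^2 dx = ∫_0^2 (9*x^6 - 12*x^5 + 10*x^4 - 22*x^3 + 13*x^2 - 6*x + 9) dx. Term by term:
    ∫_0^2 9*x^6 dx = 1152/7;  ∫_0^2 -12*x^5 dx = -128;  ∫_0^2 10*x^4 dx = 64;
    ∫_0^2 -22*x^3 dx = -88;  ∫_0^2 13*x^2 dx = 104/3;  ∫_0^2 -6*x dx = -12;
    ∫_0^2 9 dx = 18.
  Sum: 1152/7 − 128 + 64 − 88 + 104/3 − 12 + 18 = 1118/21.
  ∫_0^2 u'(x)^2 dx = ∫_0^2 (81*x^4 - 72*x^3 + 34*x^2 - 8*x + 1) dx. Term by term:
    ∫_0^2 81*x^4 dx = 2592/5;  ∫_0^2 -72*x^3 dx = -288;  ∫_0^2 34*x^2 dx = 272/3;
    ∫_0^2 -8*x dx = -16;  ∫_0^2 1 dx = 2.
  Sum: 2592/5 − 288 + 272/3 − 16 + 2 = 4606/15.
Adding: ||u||_{H^1}^2 = 1118/21 + 4606/15 = 37832/105.


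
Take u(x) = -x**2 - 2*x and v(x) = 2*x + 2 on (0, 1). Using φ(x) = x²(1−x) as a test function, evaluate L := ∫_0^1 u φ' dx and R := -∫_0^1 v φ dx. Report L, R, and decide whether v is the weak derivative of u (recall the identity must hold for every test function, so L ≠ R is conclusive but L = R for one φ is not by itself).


LHS = 4/15, RHS = -4/15. No, v is not the weak derivative of u.

u(x) = -x**2 - 2*x, classical derivative u'(x) = -2*x - 2.
φ(x) = x²(1−x), so φ'(x) = x*(2 - 3*x).
Note φ(0) = φ(1) = 0, so the boundary term u·φ vanishes.
LHS = ∫_0^1 u(x) φ'(x) dx = ∫_0^1 (3*x^4 + 4*x^3 - 4*x^2) dx. Term by term:
  ∫_0^1 3*x^4 dx = 3/5;  ∫_0^1 4*x^3 dx = 1;  ∫_0^1 -4*x^2 dx = -4/3.
Sum: 3/5 + 1 − 4/3 = 4/15.
So LHS = 4/15.
∫_0^1 v(x) φ(x) dx = ∫_0^1 (-2*x^4 + 2*x^2) dx. Term by term:
  ∫_0^1 -2*x^4 dx = -2/5;  ∫_0^1 2*x^2 dx = 2/3.
Sum: -2/5 + 2/3 = 4/15.
So RHS = -∫_0^1 v(x) φ(x) dx = -4/15.
LHS − RHS = 8/15 ≠ 0, so the identity fails.
(For a valid weak derivative the identity must hold for EVERY test function, in particular this one. The failure shows v is NOT the weak derivative of u.)
Correct weak derivative would be u'(x) = -2*x - 2.


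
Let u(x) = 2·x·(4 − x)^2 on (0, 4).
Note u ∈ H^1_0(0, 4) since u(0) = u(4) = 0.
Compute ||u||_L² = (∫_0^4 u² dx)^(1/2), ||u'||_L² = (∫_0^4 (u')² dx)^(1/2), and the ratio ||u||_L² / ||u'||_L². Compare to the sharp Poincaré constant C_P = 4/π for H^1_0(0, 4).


||u||_L² / ||u'||_L² = 2*sqrt(14)/7 < C_P = 4/π.

u(x) = 2·x·(4 − x)^2, so u'(x) = 2*(x - 4)*(3*x - 4).
u(x) = 2·x·(4 − x)^2 vanishes at x = 0 and x = 4, so u ∈ H^1_0(0, 4). Differentiate via the product rule and integrate the resulting polynomials term by term.
  ∫_0^4 u² dx = ∫_0^4 (4*x^6 - 64*x^5 + 384*x^4 - 1024*x^3 + 1024*x^2) dx. Term by term:
    ∫_0^4 4*x^6 dx = 65536/7;  ∫_0^4 -64*x^5 dx = -131072/3;  ∫_0^4 384*x^4 dx = 393216/5;
    ∫_0^4 -1024*x^3 dx = -65536;  ∫_0^4 1024*x^2 dx = 65536/3.
  Sum: 65536/7 − 131072/3 + 393216/5 − 65536 + 65536/3 = 65536/105.
  ∫_0^4 (u')² dx = ∫_0^4 (36*x^4 - 384*x^3 + 1408*x^2 - 2048*x + 1024) dx. Term by term:
    ∫_0^4 36*x^4 dx = 36864/5;  ∫_0^4 -384*x^3 dx = -24576;  ∫_0^4 1408*x^2 dx = 90112/3;
    ∫_0^4 -2048*x dx = -16384;  ∫_0^4 1024 dx = 4096.
  Sum: 36864/5 − 24576 + 90112/3 − 16384 + 4096 = 8192/15.
∫_0^4 u² dx = 65536/105, so ||u||_L² = 256*sqrt(105)/105.
∫_0^4 (u')² dx = 8192/15, so ||u'||_L² = 64*sqrt(30)/15.
Ratio ||u||_L² / ||u'||_L² = 2*sqrt(14)/7.
Sharp Poincaré constant on H^1_0(0, 4) is C_P = L/π = 4/π, achieved by sin(π/4·x).
A polynomial bump cannot attain the sharp Poincaré constant (only the first sine eigenfunction does), so the ratio is strictly less than C_P, consistent with ||u||_L² ≤ C_P ||u'||_L².


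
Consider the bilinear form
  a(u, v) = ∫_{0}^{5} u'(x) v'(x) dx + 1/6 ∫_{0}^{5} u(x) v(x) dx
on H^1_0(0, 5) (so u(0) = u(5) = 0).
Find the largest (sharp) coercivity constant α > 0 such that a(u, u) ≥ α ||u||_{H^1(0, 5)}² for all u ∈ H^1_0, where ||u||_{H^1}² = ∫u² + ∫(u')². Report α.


α = (25/6 + π^2)/(π^2 + 25)

Coercivity of a(·,·) on H^1_0(0, 5) means a(u, u) ≥ α ||u||_{H^1}² for every u ∈ H^1_0.
The interval has length L = 5, and Poincaré/coercivity depend only on L. Here a(u, u) = ∫(u')² + (1/6)·∫u².
Here 0 < c = 1/6 < 1. The condition a(u,u) ≥ α||u||_{H^1}² reads (1−α)∫(u')² ≥ (α−c)∫u². Any admissible α is ≤ 1 (rapidly oscillating u have ∫u²/∫(u')² → 0), and α = 1 would force 0 ≥ (1−c)∫u², impossible since c < 1; so 1−α > 0. By the sharp Poincaré inequality on H^1_0 of an interval of length L, ∫(u')² ≥ (π/L)²∫u² with equality for the first sine mode sin(π(x−x₀)/L) (x₀ the left endpoint), so the inequality holds for all u iff (1−α)(π/L)² ≥ α − c, i.e. α ≤ ((π/L)² + c)/((π/L)² + 1) = (1 + c(L/π)²)/(1 + (L/π)²). With (π/L)² = π^2/25 and c = 1/6, the largest admissible constant is α = ((π/L)² + c)/((π/L)² + 1).
Simplifying, α = (25/6 + π^2)/(π^2 + 25).


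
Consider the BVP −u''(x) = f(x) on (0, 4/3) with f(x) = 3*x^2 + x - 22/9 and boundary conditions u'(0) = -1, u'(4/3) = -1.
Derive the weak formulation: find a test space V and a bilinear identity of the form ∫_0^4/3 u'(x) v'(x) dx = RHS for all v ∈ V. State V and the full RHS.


V = H^1(0, 4/3) (v unrestricted at boundary; u is determined up to an additive constant); weak form: ∫_0^4/3 u'v' dx = ∫_0^4/3 (3*x^2 + x - 22/9) v dx − v(4/3) + v(0) for all v ∈ V.

Multiply both sides by a test function v and integrate from 0 to 4/3:
  ∫_0^4/3 −u''(x) v(x) dx = ∫_0^4/3 f(x) v(x) dx.
Integrate the LHS by parts once:
  ∫_0^4/3 −u'' v dx = −[u'(x) v(x)]_0^4/3 + ∫_0^4/3 u'(x) v'(x) dx.
Thus ∫_0^4/3 u'(x) v'(x) dx = ∫_0^4/3 f(x) v(x) dx + [u'(x) v(x)]_0^4/3.
Choose V so that boundary terms are either known or forced to vanish.
u has inhomogeneous Neumann u'(0) = -1, u'(4/3) = -1. [u' v]_0^4/3 = (-1)·v(4/3) − (-1)·v(0) = − v(4/3) + v(0). Take V = H^1(0, 4/3); boundary term becomes part of RHS.
Weak formulation: find u (satisfying any essential BC) such that ∫_0^4/3 u'(x) v'(x) dx = ∫_0^4/3 f v dx − v(4/3) + v(0) for all v ∈ V (Neumann data are natural BCs: they enter the RHS as boundary terms).
Substituting f(x) = 3*x^2 + x - 22/9, the right-hand side is ∫_0^4/3 (3*x^2 + x - 22/9) v dx − v(4/3) + v(0).
Compatibility check (pure Neumann): taking v ≡ 1 ∈ V gives 0 = ∫_0^4/3 f dx + (-1) − (-1), i.e. ∫_0^4/3 f dx must equal u'(0) − u'(4/3) = 0. Indeed ∫_0^4/3 (3*x^2 + x - 22/9) dx = 0, so the data are compatible. The solution is then unique only up to an additive constant (fix it e.g. by requiring ∫_0^4/3 u dx = 0).


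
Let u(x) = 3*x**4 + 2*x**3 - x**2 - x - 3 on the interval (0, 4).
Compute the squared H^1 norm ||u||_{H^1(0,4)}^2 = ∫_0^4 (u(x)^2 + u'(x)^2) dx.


||u||_{H^1}^2 = 27087016/35

The H^1 norm (squared) on an interval (0, L) is
  ||u||_{H^1}^2 = ∫_0^L u(x)^2 dx + ∫_0^L u'(x)^2 dx.
Compute u'(x) = 12*x**3 + 6*x**2 - 2*x - 1.
Then u(x)^2 = 9*x**8 + 12*x**7 - 2*x**6 - 10*x**5 - 21*x**4 - 10*x**3 + 7*x**2 + 6*x + 9 and u'(x)^2 = 144*x**6 + 144*x**5 - 12*x**4 - 48*x**3 - 8*x**2 + 4*x + 1.
Integrate each monomial from 0 to 4 using ∫_0^4 c·x^n dx = c·4^(n+1)/(n+1):
  ∫_0^4 u(x)^2 dx = ∫_0^4 (9*x^8 + 12*x^7 - 2*x^6 - 10*x^5 - 21*x^4 - 10*x^3 + 7*x^2 + 6*x + 9) dx. Term by term:
    ∫_0^4 9*x^8 dx = 262144;  ∫_0^4 12*x^7 dx = 98304;  ∫_0^4 -2*x^6 dx = -32768/7;
    ∫_0^4 -10*x^5 dx = -20480/3;  ∫_0^4 -21*x^4 dx = -21504/5;  ∫_0^4 -10*x^3 dx = -640;
    ∫_0^4 7*x^2 dx = 448/3;  ∫_0^4 6*x dx = 48;  ∫_0^4 9 dx = 36.
  Sum: 262144 + 98304 − 32768/7 − 20480/3 − 21504/5 − 640 + 448/3 + 48 + 36 = 36144436/105.
  ∫_0^4 u'(x)^2 dx = ∫_0^4 (144*x^6 + 144*x^5 - 12*x^4 - 48*x^3 - 8*x^2 + 4*x + 1) dx. Term by term:
    ∫_0^4 144*x^6 dx = 2359296/7;  ∫_0^4 144*x^5 dx = 98304;  ∫_0^4 -12*x^4 dx = -12288/5;
    ∫_0^4 -48*x^3 dx = -3072;  ∫_0^4 -8*x^2 dx = -512/3;  ∫_0^4 4*x dx = 32;
    ∫_0^4 1 dx = 4.
  Sum: 2359296/7 + 98304 − 12288/5 − 3072 − 512/3 + 32 + 4 = 45116612/105.
Adding: ||u||_{H^1}^2 = 36144436/105 + 45116612/105 = 27087016/35.


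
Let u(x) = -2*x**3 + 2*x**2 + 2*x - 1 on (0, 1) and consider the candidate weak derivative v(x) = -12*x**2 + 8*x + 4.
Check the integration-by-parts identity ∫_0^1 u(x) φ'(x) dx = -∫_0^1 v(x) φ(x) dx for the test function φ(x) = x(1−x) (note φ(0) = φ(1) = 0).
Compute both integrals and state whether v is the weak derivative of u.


LHS = -11/30, RHS = -11/15. No, v is not the weak derivative of u.

u(x) = -2*x**3 + 2*x**2 + 2*x - 1, classical derivative u'(x) = -6*x**2 + 4*x + 2.
φ(x) = x(1−x), so φ'(x) = 1 - 2*x.
Note φ(0) = φ(1) = 0, so the boundary term u·φ vanishes.
LHS = ∫_0^1 u(x) φ'(x) dx = ∫_0^1 (4*x^4 - 6*x^3 - 2*x^2 + 4*x - 1) dx. Term by term:
  ∫_0^1 4*x^4 dx = 4/5;  ∫_0^1 -6*x^3 dx = -3/2;  ∫_0^1 -2*x^2 dx = -2/3;
  ∫_0^1 4*x dx = 2;  ∫_0^1 -1 dx = -1.
Sum: 4/5 − 3/2 − 2/3 + 2 − 1 = -11/30.
So LHS = -11/30.
∫_0^1 v(x) φ(x) dx = ∫_0^1 (12*x^4 - 20*x^3 + 4*x^2 + 4*x) dx. Term by term:
  ∫_0^1 12*x^4 dx = 12/5;  ∫_0^1 -20*x^3 dx = -5;  ∫_0^1 4*x^2 dx = 4/3;
  ∫_0^1 4*x dx = 2.
Sum: 12/5 − 5 + 4/3 + 2 = 11/15.
So RHS = -∫_0^1 v(x) φ(x) dx = -11/15.
LHS − RHS = 11/30 ≠ 0, so the identity fails.
(For a valid weak derivative the identity must hold for EVERY test function, in particular this one. The failure shows v is NOT the weak derivative of u.)
Correct weak derivative would be u'(x) = -6*x**2 + 4*x + 2.


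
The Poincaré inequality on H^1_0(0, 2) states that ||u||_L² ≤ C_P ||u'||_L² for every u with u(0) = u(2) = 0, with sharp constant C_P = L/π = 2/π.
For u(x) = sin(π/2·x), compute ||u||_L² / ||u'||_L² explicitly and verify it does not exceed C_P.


||u||_L² / ||u'||_L² = 2/π = C_P.

u(x) = sin(π/2·x), so u'(x) = π*cos(π*x/2)/2.
Writing u(x) = A·sin(kπx/L) with A = 1 and k = 1, use ∫_0^L sin²(kπx/L) dx = L/2 and ∫_0^L cos²(kπx/L) dx = L/2.
u² = 1·sin²(π/2·x) and (u')² = π^2/4·cos²(π/2·x), and each of sin², cos² integrates to L/2 = 1 over (0, 2).
∫_0^2 u² dx = 1, so ||u||_L² = 1.
∫_0^2 (u')² dx = π^2/4, so ||u'||_L² = π/2.
Ratio ||u||_L² / ||u'||_L² = 2/π.
Sharp Poincaré constant on H^1_0(0, 2) is C_P = L/π = 2/π, achieved by sin(π/2·x).
This is the k = 1 eigenfunction (up to amplitude), so the ratio equals the sharp Poincaré constant exactly.


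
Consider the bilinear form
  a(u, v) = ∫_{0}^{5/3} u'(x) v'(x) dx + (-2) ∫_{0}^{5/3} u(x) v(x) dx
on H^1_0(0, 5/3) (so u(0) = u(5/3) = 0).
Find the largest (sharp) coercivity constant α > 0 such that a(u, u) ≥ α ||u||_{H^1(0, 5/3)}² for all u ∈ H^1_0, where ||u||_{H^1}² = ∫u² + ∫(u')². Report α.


α = (-50 + 9*π^2)/(25 + 9*π^2)

Coercivity of a(·,·) on H^1_0(0, 5/3) means a(u, u) ≥ α ||u||_{H^1}² for every u ∈ H^1_0.
The interval has length L = 5/3, and Poincaré/coercivity depend only on L. Here a(u, u) = ∫(u')² + (-2)·∫u².
Here c = -2 < 0 with |c| < (π/L)² = 9*π^2/25, so coercivity still holds. The condition a(u,u) ≥ α||u||_{H^1}² reads (1−α)∫(u')² ≥ (α−c)∫u². Any admissible α is ≤ 1 (rapidly oscillating u have ∫u²/∫(u')² → 0), and α = 1 would force 0 ≥ (1−c)∫u², impossible since c < 1; so 1−α > 0. By the sharp Poincaré inequality on H^1_0 of an interval of length L, ∫(u')² ≥ (π/L)²∫u² with equality for the first sine mode sin(π(x−x₀)/L) (x₀ the left endpoint), so the inequality holds for all u iff (1−α)(π/L)² ≥ α − c, i.e. α ≤ ((π/L)² + c)/((π/L)² + 1) = (1 + c(L/π)²)/(1 + (L/π)²). (Direct route, valid since c ≤ 0: Poincaré gives c∫u² ≥ c(L/π)²∫(u')², so a(u,u) ≥ (1 + c(L/π)²)∫(u')², while ||u||_{H^1}² ≤ (1 + (L/π)²)∫(u')²; dividing yields the same α.) With (π/L)² = 9*π^2/25 and c = -2, the largest admissible constant is α = ((π/L)² + c)/((π/L)² + 1).
Simplifying, α = (-50 + 9*π^2)/(25 + 9*π^2).


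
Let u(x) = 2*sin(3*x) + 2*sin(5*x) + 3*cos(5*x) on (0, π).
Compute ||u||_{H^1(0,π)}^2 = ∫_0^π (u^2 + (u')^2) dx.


||u||_{H^1(0,π)}^2 = 189*π

u'(x) = -15*sin(5*x) + 6*cos(3*x) + 10*cos(5*x).
Expand u² and (u')² and integrate term by term on (0, π), using: for integers n ≥ 1, ∫_0^π sin²(nx) dx = ∫_0^π cos²(nx) dx = π/2; for n ≠ n', ∫_0^π sin(nx)sin(n'x) dx = ∫_0^π cos(nx)cos(n'x) dx = 0; and by product-to-sum, ∫_0^π sin(nx)cos(n'x) dx = ½∫_0^π [sin((n+n')x) + sin((n−n')x)] dx, which is 0 when n+n' is even and 2n/(n²−n'²) when n+n' is odd (it need not vanish on (0, π)).
  u² squared terms: (2)²·∫sin(3x)² dx = 4·π/2 = 2*π;  (2)²·∫sin(5x)² dx = 4·π/2 = 2*π;  (3)²·∫cos(5x)² dx = 9·π/2 = 9*π/2.
  u² cross terms: 2·(2)·(2)·∫sin(3x)·sin(5x) dx = 8·(0) = 0;  2·(2)·(3)·∫sin(3x)·cos(5x) dx = 12·(0) = 0;  2·(2)·(3)·∫sin(5x)·cos(5x) dx = 12·(0) = 0.
  So ∫_0^π u² dx = 2*π + 2*π + 9*π/2 + 0 + 0 + 0 = 17*π/2.
  (u')² squared terms: (-15)²·∫sin(5x)² dx = 225·π/2 = 225*π/2;  (6)²·∫cos(3x)² dx = 36·π/2 = 18*π;  (10)²·∫cos(5x)² dx = 100·π/2 = 50*π.
  (u')² cross terms: 2·(-15)·(6)·∫sin(5x)·cos(3x) dx = -180·(0) = 0;  2·(-15)·(10)·∫sin(5x)·cos(5x) dx = -300·(0) = 0;  2·(6)·(10)·∫cos(3x)·cos(5x) dx = 120·(0) = 0.
  So ∫_0^π (u')² dx = 225*π/2 + 18*π + 50*π + 0 + 0 + 0 = 361*π/2.
||u||_{H^1}^2 = (17*π/2) + (361*π/2) = 189*π.


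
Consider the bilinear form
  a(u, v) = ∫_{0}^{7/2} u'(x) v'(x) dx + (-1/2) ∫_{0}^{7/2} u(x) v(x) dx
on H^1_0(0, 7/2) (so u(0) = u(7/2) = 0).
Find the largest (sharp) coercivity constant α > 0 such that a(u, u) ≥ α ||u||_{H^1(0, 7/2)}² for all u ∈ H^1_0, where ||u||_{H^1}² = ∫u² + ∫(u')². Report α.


α = (-49 + 8*π^2)/(2*(4*π^2 + 49))

Coercivity of a(·,·) on H^1_0(0, 7/2) means a(u, u) ≥ α ||u||_{H^1}² for every u ∈ H^1_0.
The interval has length L = 7/2, and Poincaré/coercivity depend only on L. Here a(u, u) = ∫(u')² + (-1/2)·∫u².
Here c = -1/2 < 0 with |c| < (π/L)² = 4*π^2/49, so coercivity still holds. The condition a(u,u) ≥ α||u||_{H^1}² reads (1−α)∫(u')² ≥ (α−c)∫u². Any admissible α is ≤ 1 (rapidly oscillating u have ∫u²/∫(u')² → 0), and α = 1 would force 0 ≥ (1−c)∫u², impossible since c < 1; so 1−α > 0. By the sharp Poincaré inequality on H^1_0 of an interval of length L, ∫(u')² ≥ (π/L)²∫u² with equality for the first sine mode sin(π(x−x₀)/L) (x₀ the left endpoint), so the inequality holds for all u iff (1−α)(π/L)² ≥ α − c, i.e. α ≤ ((π/L)² + c)/((π/L)² + 1) = (1 + c(L/π)²)/(1 + (L/π)²). (Direct route, valid since c ≤ 0: Poincaré gives c∫u² ≥ c(L/π)²∫(u')², so a(u,u) ≥ (1 + c(L/π)²)∫(u')², while ||u||_{H^1}² ≤ (1 + (L/π)²)∫(u')²; dividing yields the same α.) With (π/L)² = 4*π^2/49 and c = -1/2, the largest admissible constant is α = ((π/L)² + c)/((π/L)² + 1).
Simplifying, α = (-49 + 8*π^2)/(2*(4*π^2 + 49)).


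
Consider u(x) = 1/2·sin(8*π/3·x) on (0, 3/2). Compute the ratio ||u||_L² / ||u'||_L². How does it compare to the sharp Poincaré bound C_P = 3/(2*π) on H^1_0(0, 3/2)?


||u||_L² / ||u'||_L² = 3/(8*π) < C_P = 3/(2*π).

u(x) = 1/2·sin(8*π/3·x), so u'(x) = 4*π*cos(8*π*x/3)/3.
Writing u(x) = A·sin(kπx/L) with A = 1/2 and k = 4, use ∫_0^L sin²(kπx/L) dx = L/2 and ∫_0^L cos²(kπx/L) dx = L/2.
u² = 1/4·sin²(8*π/3·x) and (u')² = 16*π^2/9·cos²(8*π/3·x), and each of sin², cos² integrates to L/2 = 3/4 over (0, 3/2).
∫_0^3/2 u² dx = 3/16, so ||u||_L² = sqrt(3)/4.
∫_0^3/2 (u')² dx = 4*π^2/3, so ||u'||_L² = 2*sqrt(3)*π/3.
Ratio ||u||_L² / ||u'||_L² = 3/(8*π).
Sharp Poincaré constant on H^1_0(0, 3/2) is C_P = L/π = 3/(2*π), achieved by sin(2*π/3·x).
This is the k = 4 harmonic; the ratio L/(kπ) is strictly less than C_P = L/π, consistent with the sharp inequality ||u||_L² ≤ C_P ||u'||_L².


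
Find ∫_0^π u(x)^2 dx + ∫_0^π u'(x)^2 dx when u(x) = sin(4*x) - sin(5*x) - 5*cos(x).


||u||_{H^1(0,π)}^2 = -32/3 + 93*π/2

u'(x) = 5*sin(x) + 4*cos(4*x) - 5*cos(5*x).
Expand u² and (u')² and integrate term by term on (0, π), using: for integers n ≥ 1, ∫_0^π sin²(nx) dx = ∫_0^π cos²(nx) dx = π/2; for n ≠ n', ∫_0^π sin(nx)sin(n'x) dx = ∫_0^π cos(nx)cos(n'x) dx = 0; and by product-to-sum, ∫_0^π sin(nx)cos(n'x) dx = ½∫_0^π [sin((n+n')x) + sin((n−n')x)] dx, which is 0 when n+n' is even and 2n/(n²−n'²) when n+n' is odd (it need not vanish on (0, π)).
  u² squared terms: (-1)²·∫sin(5x)² dx = 1·π/2 = π/2;  (-5)²·∫cos(x)² dx = 25·π/2 = 25*π/2;  (1)²·∫sin(4x)² dx = 1·π/2 = π/2.
  u² cross terms: 2·(-1)·(-5)·∫sin(5x)·cos(x) dx = 10·(0) = 0;  2·(-1)·(1)·∫sin(5x)·sin(4x) dx = -2·(0) = 0;  2·(-5)·(1)·∫cos(x)·sin(4x) dx = -10·(8/15) = -16/3.
  So ∫_0^π u² dx = π/2 + 25*π/2 + π/2 + 0 + 0 − 16/3 = -16/3 + 27*π/2.
  (u')² squared terms: (-5)²·∫cos(5x)² dx = 25·π/2 = 25*π/2;  (4)²·∫cos(4x)² dx = 16·π/2 = 8*π;  (5)²·∫sin(x)² dx = 25·π/2 = 25*π/2.
  (u')² cross terms: 2·(-5)·(4)·∫cos(5x)·cos(4x) dx = -40·(0) = 0;  2·(-5)·(5)·∫cos(5x)·sin(x) dx = -50·(0) = 0;  2·(4)·(5)·∫cos(4x)·sin(x) dx = 40·(-2/15) = -16/3.
  So ∫_0^π (u')² dx = 25*π/2 + 8*π + 25*π/2 + 0 + 0 − 16/3 = -16/3 + 33*π.
||u||_{H^1}^2 = (-16/3 + 27*π/2) + (-16/3 + 33*π) = -32/3 + 93*π/2.


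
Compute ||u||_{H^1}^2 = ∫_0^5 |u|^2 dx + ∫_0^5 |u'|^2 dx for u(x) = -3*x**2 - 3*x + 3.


||u||_{H^1}^2 = 19755/2

The H^1 norm (squared) on an interval (0, L) is
  ||u||_{H^1}^2 = ∫_0^L u(x)^2 dx + ∫_0^L u'(x)^2 dx.
Compute u'(x) = -6*x - 3.
Then u(x)^2 = 9*x**4 + 18*x**3 - 9*x**2 - 18*x + 9 and u'(x)^2 = 36*x**2 + 36*x + 9.
Integrate each monomial from 0 to 5 using ∫_0^5 c·x^n dx = c·5^(n+1)/(n+1):
  ∫_0^5 u(x)^2 dx = ∫_0^5 (9*x^4 + 18*x^3 - 9*x^2 - 18*x + 9) dx. Term by term:
    ∫_0^5 9*x^4 dx = 5625;  ∫_0^5 18*x^3 dx = 5625/2;  ∫_0^5 -9*x^2 dx = -375;
    ∫_0^5 -18*x dx = -225;  ∫_0^5 9 dx = 45.
  Sum: 5625 + 5625/2 − 375 − 225 + 45 = 15765/2.
  ∫_0^5 u'(x)^2 dx = ∫_0^5 (36*x^2 + 36*x + 9) dx. Term by term:
    ∫_0^5 36*x^2 dx = 1500;  ∫_0^5 36*x dx = 450;  ∫_0^5 9 dx = 45.
  Sum: 1500 + 450 + 45 = 1995.
Adding: ||u||_{H^1}^2 = 15765/2 + 1995 = 19755/2.


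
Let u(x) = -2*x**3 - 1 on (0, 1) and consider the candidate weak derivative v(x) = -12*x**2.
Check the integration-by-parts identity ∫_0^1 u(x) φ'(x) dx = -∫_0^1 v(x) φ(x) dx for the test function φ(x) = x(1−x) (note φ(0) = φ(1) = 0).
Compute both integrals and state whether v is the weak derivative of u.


LHS = 3/10, RHS = 3/5. No, v is not the weak derivative of u.

u(x) = -2*x**3 - 1, classical derivative u'(x) = -6*x**2.
φ(x) = x(1−x), so φ'(x) = 1 - 2*x.
Note φ(0) = φ(1) = 0, so the boundary term u·φ vanishes.
LHS = ∫_0^1 u(x) φ'(x) dx = ∫_0^1 (4*x^4 - 2*x^3 + 2*x - 1) dx. Term by term:
  ∫_0^1 4*x^4 dx = 4/5;  ∫_0^1 -2*x^3 dx = -1/2;  ∫_0^1 2*x dx = 1;
  ∫_0^1 -1 dx = -1.
Sum: 4/5 − 1/2 + 1 − 1 = 3/10.
So LHS = 3/10.
∫_0^1 v(x) φ(x) dx = ∫_0^1 (12*x^4 - 12*x^3) dx. Term by term:
  ∫_0^1 12*x^4 dx = 12/5;  ∫_0^1 -12*x^3 dx = -3.
Sum: 12/5 − 3 = -3/5.
So RHS = -∫_0^1 v(x) φ(x) dx = 3/5.
LHS − RHS = -3/10 ≠ 0, so the identity fails.
(For a valid weak derivative the identity must hold for EVERY test function, in particular this one. The failure shows v is NOT the weak derivative of u.)
Correct weak derivative would be u'(x) = -6*x**2.


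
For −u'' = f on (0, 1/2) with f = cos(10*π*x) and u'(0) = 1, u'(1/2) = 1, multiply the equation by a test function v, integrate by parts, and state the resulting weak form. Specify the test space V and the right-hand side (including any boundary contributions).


V = H^1(0, 1/2) (v unrestricted at boundary; u is determined up to an additive constant); weak form: ∫_0^1/2 u'v' dx = ∫_0^1/2 (cos(10*π*x)) v dx + v(1/2) − v(0) for all v ∈ V.

Multiply both sides by a test function v and integrate from 0 to 1/2:
  ∫_0^1/2 −u''(x) v(x) dx = ∫_0^1/2 f(x) v(x) dx.
Integrate the LHS by parts once:
  ∫_0^1/2 −u'' v dx = −[u'(x) v(x)]_0^1/2 + ∫_0^1/2 u'(x) v'(x) dx.
Thus ∫_0^1/2 u'(x) v'(x) dx = ∫_0^1/2 f(x) v(x) dx + [u'(x) v(x)]_0^1/2.
Choose V so that boundary terms are either known or forced to vanish.
u has inhomogeneous Neumann u'(0) = 1, u'(1/2) = 1. [u' v]_0^1/2 = (1)·v(1/2) − (1)·v(0) = v(1/2) − v(0). Take V = H^1(0, 1/2); boundary term becomes part of RHS.
Weak formulation: find u (satisfying any essential BC) such that ∫_0^1/2 u'(x) v'(x) dx = ∫_0^1/2 f v dx + v(1/2) − v(0) for all v ∈ V (Neumann data are natural BCs: they enter the RHS as boundary terms).
Substituting f(x) = cos(10*π*x), the right-hand side is ∫_0^1/2 (cos(10*π*x)) v dx + v(1/2) − v(0).
Compatibility check (pure Neumann): taking v ≡ 1 ∈ V gives 0 = ∫_0^1/2 f dx + (1) − (1), i.e. ∫_0^1/2 f dx must equal u'(0) − u'(1/2) = 0. Indeed ∫_0^1/2 (cos(10*π*x)) dx = 0, so the data are compatible. The solution is then unique only up to an additive constant (fix it e.g. by requiring ∫_0^1/2 u dx = 0).


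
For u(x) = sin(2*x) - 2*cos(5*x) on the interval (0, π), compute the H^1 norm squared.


||u||_{H^1(0,π)}^2 = 416/21 + 109*π/2

u'(x) = 10*sin(5*x) + 2*cos(2*x).
Expand u² and (u')² and integrate term by term on (0, π), using: for integers n ≥ 1, ∫_0^π sin²(nx) dx = ∫_0^π cos²(nx) dx = π/2; for n ≠ n', ∫_0^π sin(nx)sin(n'x) dx = ∫_0^π cos(nx)cos(n'x) dx = 0; and by product-to-sum, ∫_0^π sin(nx)cos(n'x) dx = ½∫_0^π [sin((n+n')x) + sin((n−n')x)] dx, which is 0 when n+n' is even and 2n/(n²−n'²) when n+n' is odd (it need not vanish on (0, π)).
  u² squared terms: (-2)²·∫cos(5x)² dx = 4·π/2 = 2*π;  (1)²·∫sin(2x)² dx = 1·π/2 = π/2.
  u² cross terms: 2·(-2)·(1)·∫cos(5x)·sin(2x) dx = -4·(-4/21) = 16/21.
  So ∫_0^π u² dx = 2*π + π/2 + 16/21 = 16/21 + 5*π/2.
  (u')² squared terms: (2)²·∫cos(2x)² dx = 4·π/2 = 2*π;  (10)²·∫sin(5x)² dx = 100·π/2 = 50*π.
  (u')² cross terms: 2·(2)·(10)·∫cos(2x)·sin(5x) dx = 40·(10/21) = 400/21.
  So ∫_0^π (u')² dx = 2*π + 50*π + 400/21 = 400/21 + 52*π.
||u||_{H^1}^2 = (16/21 + 5*π/2) + (400/21 + 52*π) = 416/21 + 109*π/2.


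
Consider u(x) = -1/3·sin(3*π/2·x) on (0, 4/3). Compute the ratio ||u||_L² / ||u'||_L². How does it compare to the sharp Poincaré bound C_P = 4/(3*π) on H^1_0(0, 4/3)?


||u||_L² / ||u'||_L² = 2/(3*π) < C_P = 4/(3*π).

u(x) = -1/3·sin(3*π/2·x), so u'(x) = -π*cos(3*π*x/2)/2.
Writing u(x) = A·sin(kπx/L) with A = -1/3 and k = 2, use ∫_0^L sin²(kπx/L) dx = L/2 and ∫_0^L cos²(kπx/L) dx = L/2.
u² = 1/9·sin²(3*π/2·x) and (u')² = π^2/4·cos²(3*π/2·x), and each of sin², cos² integrates to L/2 = 2/3 over (0, 4/3).
∫_0^4/3 u² dx = 2/27, so ||u||_L² = sqrt(6)/9.
∫_0^4/3 (u')² dx = π^2/6, so ||u'||_L² = sqrt(6)*π/6.
Ratio ||u||_L² / ||u'||_L² = 2/(3*π).
Sharp Poincaré constant on H^1_0(0, 4/3) is C_P = L/π = 4/(3*π), achieved by sin(3*π/4·x).
This is the k = 2 harmonic; the ratio L/(kπ) is strictly less than C_P = L/π, consistent with the sharp inequality ||u||_L² ≤ C_P ||u'||_L².


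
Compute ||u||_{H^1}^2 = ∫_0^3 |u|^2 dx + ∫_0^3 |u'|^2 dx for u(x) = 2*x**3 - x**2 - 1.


||u||_{H^1}^2 = 71817/35

The H^1 norm (squared) on an interval (0, L) is
  ||u||_{H^1}^2 = ∫_0^L u(x)^2 dx + ∫_0^L u'(x)^2 dx.
Compute u'(x) = 6*x**2 - 2*x.
Then u(x)^2 = 4*x**6 - 4*x**5 + x**4 - 4*x**3 + 2*x**2 + 1 and u'(x)^2 = 36*x**4 - 24*x**3 + 4*x**2.
Integrate each monomial from 0 to 3 using ∫_0^3 c·x^n dx = c·3^(n+1)/(n+1):
  ∫_0^3 u(x)^2 dx = ∫_0^3 (4*x^6 - 4*x^5 + x^4 - 4*x^3 + 2*x^2 + 1) dx. Term by term:
    ∫_0^3 4*x^6 dx = 8748/7;  ∫_0^3 -4*x^5 dx = -486;  ∫_0^3 x^4 dx = 243/5;
    ∫_0^3 -4*x^3 dx = -81;  ∫_0^3 2*x^2 dx = 18;  ∫_0^3 1 dx = 3.
  Sum: 8748/7 − 486 + 243/5 − 81 + 18 + 3 = 26331/35.
  ∫_0^3 u'(x)^2 dx = ∫_0^3 (36*x^4 - 24*x^3 + 4*x^2) dx. Term by term:
    ∫_0^3 36*x^4 dx = 8748/5;  ∫_0^3 -24*x^3 dx = -486;  ∫_0^3 4*x^2 dx = 36.
  Sum: 8748/5 − 486 + 36 = 6498/5.
Adding: ||u||_{H^1}^2 = 26331/35 + 6498/5 = 71817/35.


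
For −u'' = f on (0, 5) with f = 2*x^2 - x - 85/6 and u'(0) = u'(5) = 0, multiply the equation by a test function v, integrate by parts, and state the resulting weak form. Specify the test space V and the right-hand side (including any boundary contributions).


V = H^1(0, 5) (no boundary constraint on v; u is determined up to an additive constant); weak form: ∫_0^5 u'v' dx = ∫_0^5 (2*x^2 - x - 85/6) v dx for all v ∈ V.

Multiply both sides by a test function v and integrate from 0 to 5:
  ∫_0^5 −u''(x) v(x) dx = ∫_0^5 f(x) v(x) dx.
Integrate the LHS by parts once:
  ∫_0^5 −u'' v dx = −[u'(x) v(x)]_0^5 + ∫_0^5 u'(x) v'(x) dx.
Thus ∫_0^5 u'(x) v'(x) dx = ∫_0^5 f(x) v(x) dx + [u'(x) v(x)]_0^5.
Choose V so that boundary terms are either known or forced to vanish.
u has homogeneous Neumann: u'(0) = u'(5) = 0. So [u' v]_0^5 = 0·v(5) − 0·v(0) = 0 for any v; take V = H^1(0, 5).
Weak formulation: find u (satisfying any essential BC) such that ∫_0^5 u'(x) v'(x) dx = ∫_0^5 f v dx for all v ∈ V (homogeneous Neumann, so boundary terms vanish).
Substituting f(x) = 2*x^2 - x - 85/6, the right-hand side is ∫_0^5 (2*x^2 - x - 85/6) v dx.
Compatibility check (pure Neumann): taking v ≡ 1 ∈ V gives 0 = ∫_0^5 f dx + (0) − (0), i.e. ∫_0^5 f dx must equal u'(0) − u'(5) = 0. Indeed ∫_0^5 (2*x^2 - x - 85/6) dx = 0, so the data are compatible. The solution is then unique only up to an additive constant (fix it e.g. by requiring ∫_0^5 u dx = 0).


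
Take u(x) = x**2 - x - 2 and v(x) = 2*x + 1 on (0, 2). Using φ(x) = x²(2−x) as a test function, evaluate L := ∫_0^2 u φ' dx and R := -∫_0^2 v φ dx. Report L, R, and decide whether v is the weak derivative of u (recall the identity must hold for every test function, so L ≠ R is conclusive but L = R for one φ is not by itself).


LHS = -28/15, RHS = -68/15. No, v is not the weak derivative of u.

u(x) = x**2 - x - 2, classical derivative u'(x) = 2*x - 1.
φ(x) = x²(2−x), so φ'(x) = x*(4 - 3*x).
Note φ(0) = φ(2) = 0, so the boundary term u·φ vanishes.
LHS = ∫_0^2 u(x) φ'(x) dx = ∫_0^2 (-3*x^4 + 7*x^3 + 2*x^2 - 8*x) dx. Term by term:
  ∫_0^2 -3*x^4 dx = -96/5;  ∫_0^2 7*x^3 dx = 28;  ∫_0^2 2*x^2 dx = 16/3;
  ∫_0^2 -8*x dx = -16.
Sum: -96/5 + 28 + 16/3 − 16 = -28/15.
So LHS = -28/15.
∫_0^2 v(x) φ(x) dx = ∫_0^2 (-2*x^4 + 3*x^3 + 2*x^2) dx. Term by term:
  ∫_0^2 -2*x^4 dx = -64/5;  ∫_0^2 3*x^3 dx = 12;  ∫_0^2 2*x^2 dx = 16/3.
Sum: -64/5 + 12 + 16/3 = 68/15.
So RHS = -∫_0^2 v(x) φ(x) dx = -68/15.
LHS − RHS = 8/3 ≠ 0, so the identity fails.
(For a valid weak derivative the identity must hold for EVERY test function, in particular this one. The failure shows v is NOT the weak derivative of u.)
Correct weak derivative would be u'(x) = 2*x - 1.


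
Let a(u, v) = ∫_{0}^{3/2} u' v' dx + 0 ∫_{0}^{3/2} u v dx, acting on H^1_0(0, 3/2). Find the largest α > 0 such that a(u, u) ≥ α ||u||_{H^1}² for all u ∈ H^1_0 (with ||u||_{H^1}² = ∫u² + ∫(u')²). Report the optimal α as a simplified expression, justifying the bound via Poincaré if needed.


α = 4*π^2/(9 + 4*π^2)

Coercivity of a(·,·) on H^1_0(0, 3/2) means a(u, u) ≥ α ||u||_{H^1}² for every u ∈ H^1_0.
The interval has length L = 3/2, and Poincaré/coercivity depend only on L. Here a(u, u) = ∫(u')² + (0)·∫u².
Here c = 0, so a(u,u) = ∫(u')² alone. The condition a(u,u) ≥ α||u||_{H^1}² reads (1−α)∫(u')² ≥ (α−c)∫u². Any admissible α is ≤ 1 (rapidly oscillating u have ∫u²/∫(u')² → 0), and α = 1 would force 0 ≥ (1−c)∫u², impossible since c < 1; so 1−α > 0. By the sharp Poincaré inequality on H^1_0 of an interval of length L, ∫(u')² ≥ (π/L)²∫u² with equality for the first sine mode sin(π(x−x₀)/L) (x₀ the left endpoint), so the inequality holds for all u iff (1−α)(π/L)² ≥ α − c, i.e. α ≤ ((π/L)² + c)/((π/L)² + 1) = (1 + c(L/π)²)/(1 + (L/π)²). (Direct route, valid since c ≤ 0: Poincaré gives c∫u² ≥ c(L/π)²∫(u')², so a(u,u) ≥ (1 + c(L/π)²)∫(u')², while ||u||_{H^1}² ≤ (1 + (L/π)²)∫(u')²; dividing yields the same α.) With (π/L)² = 4*π^2/9 and c = 0, the largest admissible constant is α = ((π/L)² + c)/((π/L)² + 1).
Simplifying, α = 4*π^2/(9 + 4*π^2).


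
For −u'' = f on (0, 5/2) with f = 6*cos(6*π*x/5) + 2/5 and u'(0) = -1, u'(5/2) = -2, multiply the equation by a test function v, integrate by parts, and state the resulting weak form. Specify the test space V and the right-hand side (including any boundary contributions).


V = H^1(0, 5/2) (v unrestricted at boundary; u is determined up to an additive constant); weak form: ∫_0^5/2 u'v' dx = ∫_0^5/2 (6*cos(6*π*x/5) + 2/5) v dx − 2·v(5/2) + v(0) for all v ∈ V.

Multiply both sides by a test function v and integrate from 0 to 5/2:
  ∫_0^5/2 −u''(x) v(x) dx = ∫_0^5/2 f(x) v(x) dx.
Integrate the LHS by parts once:
  ∫_0^5/2 −u'' v dx = −[u'(x) v(x)]_0^5/2 + ∫_0^5/2 u'(x) v'(x) dx.
Thus ∫_0^5/2 u'(x) v'(x) dx = ∫_0^5/2 f(x) v(x) dx + [u'(x) v(x)]_0^5/2.
Choose V so that boundary terms are either known or forced to vanish.
u has inhomogeneous Neumann u'(0) = -1, u'(5/2) = -2. [u' v]_0^5/2 = (-2)·v(5/2) − (-1)·v(0) = − 2·v(5/2) + v(0). Take V = H^1(0, 5/2); boundary term becomes part of RHS.
Weak formulation: find u (satisfying any essential BC) such that ∫_0^5/2 u'(x) v'(x) dx = ∫_0^5/2 f v dx − 2·v(5/2) + v(0) for all v ∈ V (Neumann data are natural BCs: they enter the RHS as boundary terms).
Substituting f(x) = 6*cos(6*π*x/5) + 2/5, the right-hand side is ∫_0^5/2 (6*cos(6*π*x/5) + 2/5) v dx − 2·v(5/2) + v(0).
Compatibility check (pure Neumann): taking v ≡ 1 ∈ V gives 0 = ∫_0^5/2 f dx + (-2) − (-1), i.e. ∫_0^5/2 f dx must equal u'(0) − u'(5/2) = 1. Indeed ∫_0^5/2 (6*cos(6*π*x/5) + 2/5) dx = 1, so the data are compatible. The solution is then unique only up to an additive constant (fix it e.g. by requiring ∫_0^5/2 u dx = 0).


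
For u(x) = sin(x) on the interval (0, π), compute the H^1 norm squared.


||u||_{H^1(0,π)}^2 = π

u'(x) = cos(x).
Expand u² and (u')² and integrate term by term on (0, π), using: for integers n ≥ 1, ∫_0^π sin²(nx) dx = ∫_0^π cos²(nx) dx = π/2; for n ≠ n', ∫_0^π sin(nx)sin(n'x) dx = ∫_0^π cos(nx)cos(n'x) dx = 0; and by product-to-sum, ∫_0^π sin(nx)cos(n'x) dx = ½∫_0^π [sin((n+n')x) + sin((n−n')x)] dx, which is 0 when n+n' is even and 2n/(n²−n'²) when n+n' is odd (it need not vanish on (0, π)).
  u² squared terms: (1)²·∫sin(x)² dx = 1·π/2 = π/2.
  So ∫_0^π u² dx = π/2.
  (u')² squared terms: (1)²·∫cos(x)² dx = 1·π/2 = π/2.
  So ∫_0^π (u')² dx = π/2.
||u||_{H^1}^2 = (π/2) + (π/2) = π.


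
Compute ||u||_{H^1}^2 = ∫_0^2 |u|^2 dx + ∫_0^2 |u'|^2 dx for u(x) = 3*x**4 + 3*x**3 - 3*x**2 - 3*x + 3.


||u||_{H^1}^2 = 159424/35

The H^1 norm (squared) on an interval (0, L) is
  ||u||_{H^1}^2 = ∫_0^L u(x)^2 dx + ∫_0^L u'(x)^2 dx.
Compute u'(x) = 12*x**3 + 9*x**2 - 6*x - 3.
Then u(x)^2 = 9*x**8 + 18*x**7 - 9*x**6 - 36*x**5 + 9*x**4 + 36*x**3 - 9*x**2 - 18*x + 9 and u'(x)^2 = 144*x**6 + 216*x**5 - 63*x**4 - 180*x**3 - 18*x**2 + 36*x + 9.
Integrate each monomial from 0 to 2 using ∫_0^2 c·x^n dx = c·2^(n+1)/(n+1):
  ∫_0^2 u(x)^2 dx = ∫_0^2 (9*x^8 + 18*x^7 - 9*x^6 - 36*x^5 + 9*x^4 + 36*x^3 - 9*x^2 - 18*x + 9) dx. Term by term:
    ∫_0^2 9*x^8 dx = 512;  ∫_0^2 18*x^7 dx = 576;  ∫_0^2 -9*x^6 dx = -1152/7;
    ∫_0^2 -36*x^5 dx = -384;  ∫_0^2 9*x^4 dx = 288/5;  ∫_0^2 36*x^3 dx = 144;
    ∫_0^2 -9*x^2 dx = -24;  ∫_0^2 -18*x dx = -36;  ∫_0^2 9 dx = 18.
  Sum: 512 + 576 − 1152/7 − 384 + 288/5 + 144 − 24 − 36 + 18 = 24466/35.
  ∫_0^2 u'(x)^2 dx = ∫_0^2 (144*x^6 + 216*x^5 - 63*x^4 - 180*x^3 - 18*x^2 + 36*x + 9) dx. Term by term:
    ∫_0^2 144*x^6 dx = 18432/7;  ∫_0^2 216*x^5 dx = 2304;  ∫_0^2 -63*x^4 dx = -2016/5;
    ∫_0^2 -180*x^3 dx = -720;  ∫_0^2 -18*x^2 dx = -48;  ∫_0^2 36*x dx = 72;
    ∫_0^2 9 dx = 18.
  Sum: 18432/7 + 2304 − 2016/5 − 720 − 48 + 72 + 18 = 134958/35.
Adding: ||u||_{H^1}^2 = 24466/35 + 134958/35 = 159424/35.


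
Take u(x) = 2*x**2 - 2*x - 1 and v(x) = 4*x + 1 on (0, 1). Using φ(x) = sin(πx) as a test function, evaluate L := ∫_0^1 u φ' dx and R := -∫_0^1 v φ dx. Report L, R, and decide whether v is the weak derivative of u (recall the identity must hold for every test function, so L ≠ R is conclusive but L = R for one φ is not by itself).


LHS = 0, RHS = -6/π. No, v is not the weak derivative of u.

u(x) = 2*x**2 - 2*x - 1, classical derivative u'(x) = 4*x - 2.
φ(x) = sin(πx), so φ'(x) = π*cos(π*x).
Note φ(0) = φ(1) = 0, so the boundary term u·φ vanishes.
LHS = ∫_0^1 u(x) φ'(x) dx = ∫_0^1 (2*π*x^2*cos(π*x) - 2*π*x*cos(π*x) - π*cos(π*x)) dx. Term by term:
  ∫_0^1 -π*cos(π*x) dx = 0;  ∫_0^1 -2*π*x*cos(π*x) dx = 4/π;  ∫_0^1 2*π*x^2*cos(π*x) dx = -4/π.
Sum: 0 + 4/π − 4/π = 0.
So LHS = 0.
∫_0^1 v(x) φ(x) dx = ∫_0^1 (4*x*sin(π*x) + sin(π*x)) dx. Term by term:
  ∫_0^1 4*x*sin(π*x) dx = 4/π;  ∫_0^1 sin(π*x) dx = 2/π.
Sum: 4/π + 2/π = 6/π.
So RHS = -∫_0^1 v(x) φ(x) dx = -6/π.
LHS − RHS = 6/π ≠ 0, so the identity fails.
(For a valid weak derivative the identity must hold for EVERY test function, in particular this one. The failure shows v is NOT the weak derivative of u.)
Correct weak derivative would be u'(x) = 4*x - 2.


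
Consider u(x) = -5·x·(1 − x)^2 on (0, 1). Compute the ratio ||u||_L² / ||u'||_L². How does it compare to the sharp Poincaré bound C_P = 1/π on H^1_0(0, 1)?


||u||_L² / ||u'||_L² = sqrt(14)/14 < C_P = 1/π.

u(x) = -5·x·(1 − x)^2, so u'(x) = 5*(1 - 3*x)*(x - 1).
u(x) = -5·x·(1 − x)^2 vanishes at x = 0 and x = 1, so u ∈ H^1_0(0, 1). Differentiate via the product rule and integrate the resulting polynomials term by term.
  ∫_0^1 u² dx = ∫_0^1 (25*x^6 - 100*x^5 + 150*x^4 - 100*x^3 + 25*x^2) dx. Term by term:
    ∫_0^1 25*x^6 dx = 25/7;  ∫_0^1 -100*x^5 dx = -50/3;  ∫_0^1 150*x^4 dx = 30;
    ∫_0^1 -100*x^3 dx = -25;  ∫_0^1 25*x^2 dx = 25/3.
  Sum: 25/7 − 50/3 + 30 − 25 + 25/3 = 5/21.
  ∫_0^1 (u')² dx = ∫_0^1 (225*x^4 - 600*x^3 + 550*x^2 - 200*x + 25) dx. Term by term:
    ∫_0^1 225*x^4 dx = 45;  ∫_0^1 -600*x^3 dx = -150;  ∫_0^1 550*x^2 dx = 550/3;
    ∫_0^1 -200*x dx = -100;  ∫_0^1 25 dx = 25.
  Sum: 45 − 150 + 550/3 − 100 + 25 = 10/3.
∫_0^1 u² dx = 5/21, so ||u||_L² = sqrt(105)/21.
∫_0^1 (u')² dx = 10/3, so ||u'||_L² = sqrt(30)/3.
Ratio ||u||_L² / ||u'||_L² = sqrt(14)/14.
Sharp Poincaré constant on H^1_0(0, 1) is C_P = L/π = 1/π, achieved by sin(π·x).
A polynomial bump cannot attain the sharp Poincaré constant (only the first sine eigenfunction does), so the ratio is strictly less than C_P, consistent with ||u||_L² ≤ C_P ||u'||_L².


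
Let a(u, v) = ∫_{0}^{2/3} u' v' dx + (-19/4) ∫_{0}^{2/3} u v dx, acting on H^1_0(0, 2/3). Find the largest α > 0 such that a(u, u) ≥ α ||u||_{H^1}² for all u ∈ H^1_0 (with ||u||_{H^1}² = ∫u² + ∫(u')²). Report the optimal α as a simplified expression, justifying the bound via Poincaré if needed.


α = (-19 + 9*π^2)/(4 + 9*π^2)

Coercivity of a(·,·) on H^1_0(0, 2/3) means a(u, u) ≥ α ||u||_{H^1}² for every u ∈ H^1_0.
The interval has length L = 2/3, and Poincaré/coercivity depend only on L. Here a(u, u) = ∫(u')² + (-19/4)·∫u².
Here c = -19/4 < 0 with |c| < (π/L)² = 9*π^2/4, so coercivity still holds. The condition a(u,u) ≥ α||u||_{H^1}² reads (1−α)∫(u')² ≥ (α−c)∫u². Any admissible α is ≤ 1 (rapidly oscillating u have ∫u²/∫(u')² → 0), and α = 1 would force 0 ≥ (1−c)∫u², impossible since c < 1; so 1−α > 0. By the sharp Poincaré inequality on H^1_0 of an interval of length L, ∫(u')² ≥ (π/L)²∫u² with equality for the first sine mode sin(π(x−x₀)/L) (x₀ the left endpoint), so the inequality holds for all u iff (1−α)(π/L)² ≥ α − c, i.e. α ≤ ((π/L)² + c)/((π/L)² + 1) = (1 + c(L/π)²)/(1 + (L/π)²). (Direct route, valid since c ≤ 0: Poincaré gives c∫u² ≥ c(L/π)²∫(u')², so a(u,u) ≥ (1 + c(L/π)²)∫(u')², while ||u||_{H^1}² ≤ (1 + (L/π)²)∫(u')²; dividing yields the same α.) With (π/L)² = 9*π^2/4 and c = -19/4, the largest admissible constant is α = ((π/L)² + c)/((π/L)² + 1).
Simplifying, α = (-19 + 9*π^2)/(4 + 9*π^2).


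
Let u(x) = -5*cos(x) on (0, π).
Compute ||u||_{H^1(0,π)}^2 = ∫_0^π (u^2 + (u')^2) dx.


||u||_{H^1(0,π)}^2 = 25*π

u'(x) = 5*sin(x).
Expand u² and (u')² and integrate term by term on (0, π), using: for integers n ≥ 1, ∫_0^π sin²(nx) dx = ∫_0^π cos²(nx) dx = π/2; for n ≠ n', ∫_0^π sin(nx)sin(n'x) dx = ∫_0^π cos(nx)cos(n'x) dx = 0; and by product-to-sum, ∫_0^π sin(nx)cos(n'x) dx = ½∫_0^π [sin((n+n')x) + sin((n−n')x)] dx, which is 0 when n+n' is even and 2n/(n²−n'²) when n+n' is odd (it need not vanish on (0, π)).
  u² squared terms: (-5)²·∫cos(x)² dx = 25·π/2 = 25*π/2.
  So ∫_0^π u² dx = 25*π/2.
  (u')² squared terms: (5)²·∫sin(x)² dx = 25·π/2 = 25*π/2.
  So ∫_0^π (u')² dx = 25*π/2.
||u||_{H^1}^2 = (25*π/2) + (25*π/2) = 25*π.
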